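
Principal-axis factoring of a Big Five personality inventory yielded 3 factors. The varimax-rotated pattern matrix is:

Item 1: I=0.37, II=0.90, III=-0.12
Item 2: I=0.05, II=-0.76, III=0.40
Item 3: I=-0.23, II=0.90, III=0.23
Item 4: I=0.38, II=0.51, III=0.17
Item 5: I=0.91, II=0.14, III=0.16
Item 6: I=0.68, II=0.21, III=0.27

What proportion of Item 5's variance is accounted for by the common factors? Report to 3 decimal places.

0.873

h² = 0.91² + 0.14² + 0.16² = 0.8281 + 0.0196 + 0.0256 = 0.8733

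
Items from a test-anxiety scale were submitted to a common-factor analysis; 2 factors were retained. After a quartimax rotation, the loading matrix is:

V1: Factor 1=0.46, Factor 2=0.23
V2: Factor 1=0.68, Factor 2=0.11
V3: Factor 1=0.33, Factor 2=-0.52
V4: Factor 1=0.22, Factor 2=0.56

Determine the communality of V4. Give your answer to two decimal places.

0.36

h² = 0.22² + 0.56² = 0.0484 + 0.3136 = 0.3620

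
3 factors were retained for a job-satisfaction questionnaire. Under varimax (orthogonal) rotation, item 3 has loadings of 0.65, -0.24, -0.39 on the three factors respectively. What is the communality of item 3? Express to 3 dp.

h² = 0.65² + (-0.24)² + (-0.39)² = 0.4225 + 0.0576 + 0.1521 = 0.6322

0.632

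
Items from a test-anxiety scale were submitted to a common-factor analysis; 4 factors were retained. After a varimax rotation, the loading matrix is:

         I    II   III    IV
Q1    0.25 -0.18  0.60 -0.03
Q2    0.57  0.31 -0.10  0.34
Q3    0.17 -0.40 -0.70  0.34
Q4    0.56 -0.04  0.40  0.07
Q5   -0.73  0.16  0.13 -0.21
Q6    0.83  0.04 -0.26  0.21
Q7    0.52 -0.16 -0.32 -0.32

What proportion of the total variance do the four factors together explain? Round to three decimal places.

0.600

SS loadings by factor: 2.2221, 0.3429, 1.2069, 0.4276; total = 4.1995.
Total variance with 7 standardized items is 7, so the solution explains 4.1995/7 = 0.5999.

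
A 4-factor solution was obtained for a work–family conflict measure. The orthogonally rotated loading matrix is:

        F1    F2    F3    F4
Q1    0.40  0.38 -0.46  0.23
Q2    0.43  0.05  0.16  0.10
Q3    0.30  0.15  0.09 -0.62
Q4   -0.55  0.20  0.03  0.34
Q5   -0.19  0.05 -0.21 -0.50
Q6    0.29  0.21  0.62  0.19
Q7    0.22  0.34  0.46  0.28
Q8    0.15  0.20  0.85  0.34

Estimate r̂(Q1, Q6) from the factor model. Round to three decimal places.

-0.046

r̂ = Σ λ_i·λ_j across factors = (0.40)(0.29) + (0.38)(0.21) + (-0.46)(0.62) + (0.23)(0.19)
  = +0.1160 +0.0798 -0.2852 +0.0437 = -0.0457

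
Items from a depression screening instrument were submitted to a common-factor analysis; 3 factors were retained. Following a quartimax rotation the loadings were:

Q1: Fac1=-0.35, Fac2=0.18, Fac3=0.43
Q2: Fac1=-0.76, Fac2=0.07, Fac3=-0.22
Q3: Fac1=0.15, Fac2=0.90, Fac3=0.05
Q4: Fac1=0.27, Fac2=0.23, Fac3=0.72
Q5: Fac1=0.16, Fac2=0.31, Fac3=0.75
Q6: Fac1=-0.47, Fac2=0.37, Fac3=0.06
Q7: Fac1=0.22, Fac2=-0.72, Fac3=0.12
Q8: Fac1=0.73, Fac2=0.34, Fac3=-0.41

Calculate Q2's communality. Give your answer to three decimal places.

h² = (-0.76)² + 0.07² + (-0.22)² = 0.5776 + 0.0049 + 0.0484 = 0.6309

0.631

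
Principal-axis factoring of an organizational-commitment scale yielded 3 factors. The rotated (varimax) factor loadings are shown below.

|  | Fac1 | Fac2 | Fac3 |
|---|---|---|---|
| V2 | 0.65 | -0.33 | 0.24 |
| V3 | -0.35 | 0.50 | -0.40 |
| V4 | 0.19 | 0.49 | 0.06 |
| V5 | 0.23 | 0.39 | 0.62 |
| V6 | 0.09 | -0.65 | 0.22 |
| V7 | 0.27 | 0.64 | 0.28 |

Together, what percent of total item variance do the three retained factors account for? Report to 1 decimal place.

SS loadings by factor: 0.7150, 1.5832, 0.7324; total = 3.0306.
Total variance with 6 standardized items is 6, so the solution explains 3.0306/6 = 0.5051 = 50.51%.

50.5%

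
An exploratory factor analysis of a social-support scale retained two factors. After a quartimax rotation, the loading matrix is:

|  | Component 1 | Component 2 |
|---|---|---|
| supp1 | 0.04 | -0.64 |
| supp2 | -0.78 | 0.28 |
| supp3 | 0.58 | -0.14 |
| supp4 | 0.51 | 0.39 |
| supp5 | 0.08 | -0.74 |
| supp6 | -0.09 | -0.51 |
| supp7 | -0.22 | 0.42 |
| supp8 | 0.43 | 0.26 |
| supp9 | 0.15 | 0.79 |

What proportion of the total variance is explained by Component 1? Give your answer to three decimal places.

SS loadings for Component 1 = 0.04² + (-0.78)² + 0.58² + 0.51² + 0.08² + (-0.09)² + (-0.22)² + 0.43² + 0.15² = 1.4768
Proportion of variance = 1.4768 / 9 = 0.1641.

0.164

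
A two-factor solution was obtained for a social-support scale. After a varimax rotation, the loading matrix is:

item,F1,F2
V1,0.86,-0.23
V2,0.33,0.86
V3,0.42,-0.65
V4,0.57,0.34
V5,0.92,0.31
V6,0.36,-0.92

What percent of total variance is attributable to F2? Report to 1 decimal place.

SS loadings for F2 = (-0.23)² + 0.86² + (-0.65)² + 0.34² + 0.31² + (-0.92)² = 2.2731
With 6 standardized items, total variance = 6. Proportion = 2.2731/6 = 0.3788 → 37.88%.

37.9%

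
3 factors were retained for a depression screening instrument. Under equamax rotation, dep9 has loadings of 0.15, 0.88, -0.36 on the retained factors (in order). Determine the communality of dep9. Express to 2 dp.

h² = 0.15² + 0.88² + (-0.36)² = 0.0225 + 0.7744 + 0.1296 = 0.9265

0.93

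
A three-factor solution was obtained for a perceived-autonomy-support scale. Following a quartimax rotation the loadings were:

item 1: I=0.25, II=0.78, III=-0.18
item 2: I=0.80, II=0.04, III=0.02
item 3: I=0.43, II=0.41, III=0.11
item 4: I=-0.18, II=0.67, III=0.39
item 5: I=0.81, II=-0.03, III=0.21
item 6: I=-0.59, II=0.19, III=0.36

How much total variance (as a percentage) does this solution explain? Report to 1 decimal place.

59.3%

SS loadings by factor: 1.9240, 1.2640, 0.3707; total = 3.5587.
Total variance with 6 standardized items is 6, so the solution explains 3.5587/6 = 0.5931 = 59.31%.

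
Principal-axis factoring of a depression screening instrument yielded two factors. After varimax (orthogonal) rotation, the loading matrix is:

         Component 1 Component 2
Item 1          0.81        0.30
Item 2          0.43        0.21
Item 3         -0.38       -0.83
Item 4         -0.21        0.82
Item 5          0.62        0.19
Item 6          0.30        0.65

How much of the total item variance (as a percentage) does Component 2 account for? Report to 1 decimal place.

SS loadings for Component 2 = 0.30² + 0.21² + (-0.83)² + 0.82² + 0.19² + 0.65² = 1.9540
With 6 standardized items, total variance = 6. Proportion = 1.9540/6 = 0.3257 → 32.57%.

32.6%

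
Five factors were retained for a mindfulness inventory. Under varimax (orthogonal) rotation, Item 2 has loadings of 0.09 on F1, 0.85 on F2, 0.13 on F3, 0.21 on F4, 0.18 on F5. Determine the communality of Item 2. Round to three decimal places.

0.824

h² = 0.09² + 0.85² + 0.13² + 0.21² + 0.18² = 0.0081 + 0.7225 + 0.0169 + 0.0441 + 0.0324 = 0.8240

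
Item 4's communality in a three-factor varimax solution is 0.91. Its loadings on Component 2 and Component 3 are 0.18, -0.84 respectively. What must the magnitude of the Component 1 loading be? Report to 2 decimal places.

Under orthogonal rotation h² = Σλ², so λ_Component 1² = h² − (0.7380) = 0.91 − 0.7380 = 0.1720.
|λ| = √0.1720 = 0.4147.

0.41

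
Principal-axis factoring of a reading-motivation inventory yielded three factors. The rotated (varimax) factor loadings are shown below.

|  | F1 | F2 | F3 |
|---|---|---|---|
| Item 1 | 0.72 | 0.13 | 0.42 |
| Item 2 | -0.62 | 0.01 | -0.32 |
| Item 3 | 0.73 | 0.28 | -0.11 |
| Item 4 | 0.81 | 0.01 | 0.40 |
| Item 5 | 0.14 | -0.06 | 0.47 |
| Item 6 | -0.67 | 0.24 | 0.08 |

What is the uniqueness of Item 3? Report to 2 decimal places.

0.38

h² = 0.73² + 0.28² + (-0.11)² = 0.5329 + 0.0784 + 0.0121 = 0.6234
Uniqueness u² = 1 − h² = 1 − 0.6234 = 0.3766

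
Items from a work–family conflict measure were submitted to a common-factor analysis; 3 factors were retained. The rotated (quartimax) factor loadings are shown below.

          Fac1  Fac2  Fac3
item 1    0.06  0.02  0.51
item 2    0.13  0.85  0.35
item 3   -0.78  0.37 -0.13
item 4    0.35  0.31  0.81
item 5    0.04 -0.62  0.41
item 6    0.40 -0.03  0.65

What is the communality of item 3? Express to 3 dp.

0.762

h² = (-0.78)² + 0.37² + (-0.13)² = 0.6084 + 0.1369 + 0.0169 = 0.7622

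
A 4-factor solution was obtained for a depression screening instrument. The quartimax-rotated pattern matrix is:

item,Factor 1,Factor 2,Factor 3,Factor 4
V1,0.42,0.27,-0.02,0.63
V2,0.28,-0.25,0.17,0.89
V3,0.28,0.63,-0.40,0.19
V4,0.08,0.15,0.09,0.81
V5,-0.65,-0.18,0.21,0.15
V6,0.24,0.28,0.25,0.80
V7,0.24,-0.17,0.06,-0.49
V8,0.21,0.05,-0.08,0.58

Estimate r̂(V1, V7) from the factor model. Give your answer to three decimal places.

r̂ = Σ λ_i·λ_j across factors = (0.42)(0.24) + (0.27)(-0.17) + (-0.02)(0.06) + (0.63)(-0.49)
  = +0.1008 -0.0459 -0.0012 -0.3087 = -0.2550

-0.255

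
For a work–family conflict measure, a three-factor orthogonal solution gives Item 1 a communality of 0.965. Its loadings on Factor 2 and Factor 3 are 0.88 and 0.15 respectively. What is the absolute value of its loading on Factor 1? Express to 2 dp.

0.41

Under orthogonal rotation h² = Σλ², so λ_Factor 1² = h² − (0.7969) = 0.965 − 0.7969 = 0.1681.
|λ| = √0.1681 = 0.4100.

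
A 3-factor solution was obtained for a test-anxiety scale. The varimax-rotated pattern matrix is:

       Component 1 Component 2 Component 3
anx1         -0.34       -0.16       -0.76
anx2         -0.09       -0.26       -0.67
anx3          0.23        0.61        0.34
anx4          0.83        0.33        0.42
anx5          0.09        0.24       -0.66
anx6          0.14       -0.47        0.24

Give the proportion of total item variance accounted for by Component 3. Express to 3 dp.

SS loadings for Component 3 = (-0.76)² + (-0.67)² + 0.34² + 0.42² + (-0.66)² + 0.24² = 1.8117
Proportion of variance = 1.8117 / 6 = 0.3019.

0.302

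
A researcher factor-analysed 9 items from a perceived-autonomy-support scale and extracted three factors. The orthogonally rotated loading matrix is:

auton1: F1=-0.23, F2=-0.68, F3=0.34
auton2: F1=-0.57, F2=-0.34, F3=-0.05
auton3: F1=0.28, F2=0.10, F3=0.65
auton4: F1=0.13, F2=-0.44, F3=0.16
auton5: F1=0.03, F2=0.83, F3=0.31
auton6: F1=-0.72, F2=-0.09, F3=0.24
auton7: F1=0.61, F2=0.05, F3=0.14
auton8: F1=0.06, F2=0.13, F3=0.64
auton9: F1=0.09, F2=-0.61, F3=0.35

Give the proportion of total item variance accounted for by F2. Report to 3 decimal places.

0.208

SS loadings for F2 = (-0.68)² + (-0.34)² + 0.10² + (-0.44)² + 0.83² + (-0.09)² + 0.05² + 0.13² + (-0.61)² = 1.8701
Proportion of variance = 1.8701 / 9 = 0.2078.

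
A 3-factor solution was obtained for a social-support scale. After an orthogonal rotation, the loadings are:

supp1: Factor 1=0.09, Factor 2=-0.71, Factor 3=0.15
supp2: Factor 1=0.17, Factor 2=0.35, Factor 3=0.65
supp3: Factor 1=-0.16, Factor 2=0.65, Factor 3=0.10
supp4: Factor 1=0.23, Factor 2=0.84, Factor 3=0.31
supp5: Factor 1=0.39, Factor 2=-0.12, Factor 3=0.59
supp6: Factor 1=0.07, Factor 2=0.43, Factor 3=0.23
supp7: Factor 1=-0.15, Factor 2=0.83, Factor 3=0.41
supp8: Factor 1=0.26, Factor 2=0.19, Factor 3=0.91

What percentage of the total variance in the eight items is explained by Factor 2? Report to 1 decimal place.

SS loadings for Factor 2 = (-0.71)² + 0.35² + 0.65² + 0.84² + (-0.12)² + 0.43² + 0.83² + 0.19² = 2.6790
With 8 standardized items, total variance = 8. Proportion = 2.6790/8 = 0.3349 → 33.49%.

33.5%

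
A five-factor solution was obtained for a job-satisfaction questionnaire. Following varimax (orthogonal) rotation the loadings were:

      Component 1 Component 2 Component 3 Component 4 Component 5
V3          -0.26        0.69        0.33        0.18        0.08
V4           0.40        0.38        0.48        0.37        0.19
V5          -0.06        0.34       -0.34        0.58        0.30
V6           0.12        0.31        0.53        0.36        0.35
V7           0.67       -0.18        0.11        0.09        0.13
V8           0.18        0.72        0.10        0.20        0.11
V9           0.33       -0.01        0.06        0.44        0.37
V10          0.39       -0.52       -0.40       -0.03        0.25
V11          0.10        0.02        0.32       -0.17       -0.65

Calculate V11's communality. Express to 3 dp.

0.564

h² = 0.10² + 0.02² + 0.32² + (-0.17)² + (-0.65)² = 0.0100 + 0.0004 + 0.1024 + 0.0289 + 0.4225 = 0.5642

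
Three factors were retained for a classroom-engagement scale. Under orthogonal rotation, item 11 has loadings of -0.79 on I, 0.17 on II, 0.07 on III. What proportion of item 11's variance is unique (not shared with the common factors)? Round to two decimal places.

0.34

h² = (-0.79)² + 0.17² + 0.07² = 0.6241 + 0.0289 + 0.0049 = 0.6579
Uniqueness u² = 1 − h² = 1 − 0.6579 = 0.3421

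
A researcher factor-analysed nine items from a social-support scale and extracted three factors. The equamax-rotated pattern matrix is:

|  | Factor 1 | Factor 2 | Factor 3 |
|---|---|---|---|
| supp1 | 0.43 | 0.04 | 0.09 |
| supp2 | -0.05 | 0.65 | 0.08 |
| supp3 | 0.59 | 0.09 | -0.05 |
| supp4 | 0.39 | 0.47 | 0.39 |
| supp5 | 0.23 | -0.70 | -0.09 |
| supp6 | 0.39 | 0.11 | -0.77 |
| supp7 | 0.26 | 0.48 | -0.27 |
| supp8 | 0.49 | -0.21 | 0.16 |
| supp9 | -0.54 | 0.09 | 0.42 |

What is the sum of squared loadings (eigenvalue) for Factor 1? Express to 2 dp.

SS loadings for Factor 1 = 0.43² + (-0.05)² + 0.59² + 0.39² + 0.23² + 0.39² + 0.26² + 0.49² + (-0.54)² = 0.1849 + 0.0025 + 0.3481 + 0.1521 + 0.0529 + 0.1521 + 0.0676 + 0.2401 + 0.2916 = 1.4919

1.49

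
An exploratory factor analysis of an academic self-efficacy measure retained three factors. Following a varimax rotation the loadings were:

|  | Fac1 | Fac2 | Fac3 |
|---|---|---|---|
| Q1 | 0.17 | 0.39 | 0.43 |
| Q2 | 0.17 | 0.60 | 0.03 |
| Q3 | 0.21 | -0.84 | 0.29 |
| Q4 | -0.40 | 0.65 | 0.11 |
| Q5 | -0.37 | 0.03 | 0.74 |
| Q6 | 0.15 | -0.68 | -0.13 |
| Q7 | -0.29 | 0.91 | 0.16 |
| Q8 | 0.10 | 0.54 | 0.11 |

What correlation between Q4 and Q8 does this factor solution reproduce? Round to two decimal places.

r̂ = Σ λ_i·λ_j across factors = (-0.40)(0.10) + (0.65)(0.54) + (0.11)(0.11)
  = -0.0400 +0.3510 +0.0121 = 0.3231

0.32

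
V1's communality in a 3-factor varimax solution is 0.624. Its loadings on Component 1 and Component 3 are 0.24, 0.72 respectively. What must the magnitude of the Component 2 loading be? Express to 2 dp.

Under orthogonal rotation h² = Σλ², so λ_Component 2² = h² − (0.5760) = 0.624 − 0.5760 = 0.0480.
|λ| = √0.0480 = 0.2191.

0.22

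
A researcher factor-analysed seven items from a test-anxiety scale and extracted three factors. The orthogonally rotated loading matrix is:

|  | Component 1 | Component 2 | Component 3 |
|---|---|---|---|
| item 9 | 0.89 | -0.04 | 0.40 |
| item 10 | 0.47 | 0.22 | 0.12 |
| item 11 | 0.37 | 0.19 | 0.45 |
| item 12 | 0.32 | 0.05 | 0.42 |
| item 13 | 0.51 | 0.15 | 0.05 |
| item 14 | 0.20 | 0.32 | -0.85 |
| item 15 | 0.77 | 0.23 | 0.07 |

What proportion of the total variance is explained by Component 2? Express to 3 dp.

SS loadings for Component 2 = (-0.04)² + 0.22² + 0.19² + 0.05² + 0.15² + 0.32² + 0.23² = 0.2664
Proportion of variance = 0.2664 / 7 = 0.0381.

0.038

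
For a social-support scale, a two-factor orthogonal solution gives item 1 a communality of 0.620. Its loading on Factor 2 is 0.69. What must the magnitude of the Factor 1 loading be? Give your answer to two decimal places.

0.38

Under orthogonal rotation h² = Σλ², so λ_Factor 1² = h² − (0.4761) = 0.620 − 0.4761 = 0.1439.
|λ| = √0.1439 = 0.3793.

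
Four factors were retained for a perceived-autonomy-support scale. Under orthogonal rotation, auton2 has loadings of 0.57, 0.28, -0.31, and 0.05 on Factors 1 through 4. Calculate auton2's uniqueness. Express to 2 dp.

0.50

h² = 0.57² + 0.28² + (-0.31)² + 0.05² = 0.3249 + 0.0784 + 0.0961 + 0.0025 = 0.5019
Uniqueness u² = 1 − h² = 1 − 0.5019 = 0.4981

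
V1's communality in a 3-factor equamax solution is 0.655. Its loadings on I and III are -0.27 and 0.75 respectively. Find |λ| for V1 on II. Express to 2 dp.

0.14

Under orthogonal rotation h² = Σλ², so λ_II² = h² − (0.6354) = 0.655 − 0.6354 = 0.0196.
|λ| = √0.0196 = 0.1400.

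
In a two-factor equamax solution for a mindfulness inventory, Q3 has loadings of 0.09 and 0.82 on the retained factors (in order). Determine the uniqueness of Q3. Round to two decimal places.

0.32

h² = 0.09² + 0.82² = 0.0081 + 0.6724 = 0.6805
Uniqueness u² = 1 − h² = 1 − 0.6805 = 0.3195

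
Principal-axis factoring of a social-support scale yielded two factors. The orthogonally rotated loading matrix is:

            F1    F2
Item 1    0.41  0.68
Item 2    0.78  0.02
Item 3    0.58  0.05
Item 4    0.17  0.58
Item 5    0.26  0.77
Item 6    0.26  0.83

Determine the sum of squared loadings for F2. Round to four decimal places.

SS loadings for F2 = 0.68² + 0.02² + 0.05² + 0.58² + 0.77² + 0.83² = 0.4624 + 0.0004 + 0.0025 + 0.3364 + 0.5929 + 0.6889 = 2.0835

2.0835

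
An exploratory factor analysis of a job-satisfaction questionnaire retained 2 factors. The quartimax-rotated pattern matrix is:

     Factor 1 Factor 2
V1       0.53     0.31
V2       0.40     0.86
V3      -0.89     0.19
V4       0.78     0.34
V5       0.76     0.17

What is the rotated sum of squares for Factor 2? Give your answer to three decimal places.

1.016

SS loadings for Factor 2 = 0.31² + 0.86² + 0.19² + 0.34² + 0.17² = 0.0961 + 0.7396 + 0.0361 + 0.1156 + 0.0289 = 1.0163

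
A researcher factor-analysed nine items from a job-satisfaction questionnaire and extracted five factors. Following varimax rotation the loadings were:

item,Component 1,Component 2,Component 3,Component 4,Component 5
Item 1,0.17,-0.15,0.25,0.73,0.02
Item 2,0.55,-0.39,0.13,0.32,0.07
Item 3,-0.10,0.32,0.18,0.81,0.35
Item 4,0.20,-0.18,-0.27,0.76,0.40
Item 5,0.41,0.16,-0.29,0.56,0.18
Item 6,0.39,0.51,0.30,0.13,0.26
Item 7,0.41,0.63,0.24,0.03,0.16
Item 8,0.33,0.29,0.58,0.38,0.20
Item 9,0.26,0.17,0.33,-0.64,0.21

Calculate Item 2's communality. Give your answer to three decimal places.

0.579

h² = 0.55² + (-0.39)² + 0.13² + 0.32² + 0.07² = 0.3025 + 0.1521 + 0.0169 + 0.1024 + 0.0049 = 0.5788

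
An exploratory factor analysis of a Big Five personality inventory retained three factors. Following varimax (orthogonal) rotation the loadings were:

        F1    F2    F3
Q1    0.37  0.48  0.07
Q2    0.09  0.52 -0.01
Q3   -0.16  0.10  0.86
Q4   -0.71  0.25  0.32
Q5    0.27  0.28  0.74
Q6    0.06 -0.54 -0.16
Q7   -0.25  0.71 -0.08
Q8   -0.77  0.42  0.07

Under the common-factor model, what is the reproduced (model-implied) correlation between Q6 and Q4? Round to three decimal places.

r̂ = Σ λ_i·λ_j across factors = (0.06)(-0.71) + (-0.54)(0.25) + (-0.16)(0.32)
  = -0.0426 -0.1350 -0.0512 = -0.2288

-0.229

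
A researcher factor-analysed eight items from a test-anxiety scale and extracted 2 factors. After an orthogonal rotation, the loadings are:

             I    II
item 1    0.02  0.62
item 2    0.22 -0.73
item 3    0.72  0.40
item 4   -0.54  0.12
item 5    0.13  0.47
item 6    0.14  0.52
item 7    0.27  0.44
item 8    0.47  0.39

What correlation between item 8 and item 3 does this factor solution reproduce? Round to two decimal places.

0.49

r̂ = Σ λ_i·λ_j across factors = (0.47)(0.72) + (0.39)(0.40)
  = +0.3384 +0.1560 = 0.4944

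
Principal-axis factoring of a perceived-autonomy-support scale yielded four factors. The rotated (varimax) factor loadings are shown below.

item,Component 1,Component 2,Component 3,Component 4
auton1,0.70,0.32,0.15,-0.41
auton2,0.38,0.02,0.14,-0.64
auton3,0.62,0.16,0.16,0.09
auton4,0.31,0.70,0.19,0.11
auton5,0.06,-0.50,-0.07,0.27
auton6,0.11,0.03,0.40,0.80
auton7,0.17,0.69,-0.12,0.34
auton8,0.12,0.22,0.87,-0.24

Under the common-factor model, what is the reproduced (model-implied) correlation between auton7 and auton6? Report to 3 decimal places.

r̂ = Σ λ_i·λ_j across factors = (0.17)(0.11) + (0.69)(0.03) + (-0.12)(0.40) + (0.34)(0.80)
  = +0.0187 +0.0207 -0.0480 +0.2720 = 0.2634

0.263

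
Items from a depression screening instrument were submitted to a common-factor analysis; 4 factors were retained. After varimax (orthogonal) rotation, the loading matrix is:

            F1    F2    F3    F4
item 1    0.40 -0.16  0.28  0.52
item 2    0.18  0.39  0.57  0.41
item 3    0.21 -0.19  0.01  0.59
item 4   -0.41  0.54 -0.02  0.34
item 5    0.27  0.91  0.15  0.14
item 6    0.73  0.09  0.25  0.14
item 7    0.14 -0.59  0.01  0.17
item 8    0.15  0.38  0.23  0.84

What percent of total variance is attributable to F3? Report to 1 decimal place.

SS loadings for F3 = 0.28² + 0.57² + 0.01² + (-0.02)² + 0.15² + 0.25² + 0.01² + 0.23² = 0.5418
With 8 standardized items, total variance = 8. Proportion = 0.5418/8 = 0.0677 → 6.77%.

6.8%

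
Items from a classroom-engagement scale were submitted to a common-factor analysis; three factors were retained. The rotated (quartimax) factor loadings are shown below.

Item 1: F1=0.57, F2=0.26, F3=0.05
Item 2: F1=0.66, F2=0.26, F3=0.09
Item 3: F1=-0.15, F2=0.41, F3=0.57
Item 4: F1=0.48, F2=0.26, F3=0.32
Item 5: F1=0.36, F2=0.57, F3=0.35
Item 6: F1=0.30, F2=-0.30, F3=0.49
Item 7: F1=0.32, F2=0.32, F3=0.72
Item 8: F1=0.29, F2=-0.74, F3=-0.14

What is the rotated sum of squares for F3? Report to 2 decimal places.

1.34

SS loadings for F3 = 0.05² + 0.09² + 0.57² + 0.32² + 0.35² + 0.49² + 0.72² + (-0.14)² = 0.0025 + 0.0081 + 0.3249 + 0.1024 + 0.1225 + 0.2401 + 0.5184 + 0.0196 = 1.3385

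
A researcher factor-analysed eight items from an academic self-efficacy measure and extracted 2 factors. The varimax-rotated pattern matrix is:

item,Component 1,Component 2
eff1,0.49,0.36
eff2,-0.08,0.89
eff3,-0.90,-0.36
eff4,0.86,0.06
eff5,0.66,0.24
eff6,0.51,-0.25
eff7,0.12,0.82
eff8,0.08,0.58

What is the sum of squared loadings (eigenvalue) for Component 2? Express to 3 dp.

SS loadings for Component 2 = 0.36² + 0.89² + (-0.36)² + 0.06² + 0.24² + (-0.25)² + 0.82² + 0.58² = 0.1296 + 0.7921 + 0.1296 + 0.0036 + 0.0576 + 0.0625 + 0.6724 + 0.3364 = 2.1838

2.184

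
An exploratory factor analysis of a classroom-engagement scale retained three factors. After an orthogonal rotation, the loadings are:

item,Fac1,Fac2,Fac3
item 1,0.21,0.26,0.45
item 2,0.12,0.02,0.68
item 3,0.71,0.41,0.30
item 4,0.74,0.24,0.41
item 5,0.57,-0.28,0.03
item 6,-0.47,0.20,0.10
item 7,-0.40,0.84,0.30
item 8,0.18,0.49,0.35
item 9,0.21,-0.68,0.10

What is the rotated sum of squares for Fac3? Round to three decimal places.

SS loadings for Fac3 = 0.45² + 0.68² + 0.30² + 0.41² + 0.03² + 0.10² + 0.30² + 0.35² + 0.10² = 0.2025 + 0.4624 + 0.0900 + 0.1681 + 0.0009 + 0.0100 + 0.0900 + 0.1225 + 0.0100 = 1.1564

1.156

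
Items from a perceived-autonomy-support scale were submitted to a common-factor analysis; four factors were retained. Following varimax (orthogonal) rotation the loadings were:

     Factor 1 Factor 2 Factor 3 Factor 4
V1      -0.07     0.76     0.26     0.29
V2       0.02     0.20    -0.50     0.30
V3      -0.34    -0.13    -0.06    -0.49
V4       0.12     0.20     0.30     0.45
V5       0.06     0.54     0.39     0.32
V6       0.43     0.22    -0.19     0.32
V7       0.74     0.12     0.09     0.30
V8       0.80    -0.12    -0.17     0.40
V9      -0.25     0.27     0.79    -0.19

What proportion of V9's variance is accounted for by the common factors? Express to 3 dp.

0.796

h² = (-0.25)² + 0.27² + 0.79² + (-0.19)² = 0.0625 + 0.0729 + 0.6241 + 0.0361 = 0.7956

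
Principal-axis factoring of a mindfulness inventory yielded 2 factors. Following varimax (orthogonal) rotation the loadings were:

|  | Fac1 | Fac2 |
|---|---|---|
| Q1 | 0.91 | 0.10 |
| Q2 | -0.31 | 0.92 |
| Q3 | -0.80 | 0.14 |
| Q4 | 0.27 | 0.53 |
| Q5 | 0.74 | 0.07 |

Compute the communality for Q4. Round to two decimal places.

h² = 0.27² + 0.53² = 0.0729 + 0.2809 = 0.3538

0.35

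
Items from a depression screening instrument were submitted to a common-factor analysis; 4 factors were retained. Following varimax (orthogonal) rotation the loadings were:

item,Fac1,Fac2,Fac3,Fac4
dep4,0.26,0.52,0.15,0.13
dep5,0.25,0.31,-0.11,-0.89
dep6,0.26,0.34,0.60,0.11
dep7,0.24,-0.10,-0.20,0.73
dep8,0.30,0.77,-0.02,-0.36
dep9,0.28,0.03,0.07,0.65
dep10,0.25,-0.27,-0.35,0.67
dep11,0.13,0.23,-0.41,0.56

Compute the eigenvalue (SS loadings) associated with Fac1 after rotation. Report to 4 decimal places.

SS loadings for Fac1 = 0.26² + 0.25² + 0.26² + 0.24² + 0.30² + 0.28² + 0.25² + 0.13² = 0.0676 + 0.0625 + 0.0676 + 0.0576 + 0.0900 + 0.0784 + 0.0625 + 0.0169 = 0.5031

0.5031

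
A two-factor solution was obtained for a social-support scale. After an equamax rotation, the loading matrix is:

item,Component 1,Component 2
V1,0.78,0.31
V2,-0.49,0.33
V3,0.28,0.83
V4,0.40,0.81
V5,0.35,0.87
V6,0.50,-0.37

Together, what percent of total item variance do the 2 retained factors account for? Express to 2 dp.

65.05%

Communalities: 0.7045, 0.3490, 0.7673, 0.8161, 0.8794, 0.3869; Σh² = 3.9032.
Total variance with 6 standardized items is 6, so the solution explains 3.9032/6 = 0.6505 = 65.05%.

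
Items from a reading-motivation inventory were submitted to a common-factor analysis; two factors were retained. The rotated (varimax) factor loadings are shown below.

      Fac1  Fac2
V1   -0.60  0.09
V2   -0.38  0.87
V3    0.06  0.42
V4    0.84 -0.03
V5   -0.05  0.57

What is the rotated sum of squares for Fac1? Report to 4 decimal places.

SS loadings for Fac1 = (-0.60)² + (-0.38)² + 0.06² + 0.84² + (-0.05)² = 0.3600 + 0.1444 + 0.0036 + 0.7056 + 0.0025 = 1.2161

1.2161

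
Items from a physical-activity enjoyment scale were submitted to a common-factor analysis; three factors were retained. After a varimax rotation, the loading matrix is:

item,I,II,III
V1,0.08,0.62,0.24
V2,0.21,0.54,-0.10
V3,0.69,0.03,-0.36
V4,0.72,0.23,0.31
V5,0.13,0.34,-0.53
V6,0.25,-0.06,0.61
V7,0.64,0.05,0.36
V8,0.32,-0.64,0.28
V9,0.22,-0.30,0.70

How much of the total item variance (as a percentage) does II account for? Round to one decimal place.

SS loadings for II = 0.62² + 0.54² + 0.03² + 0.23² + 0.34² + (-0.06)² + 0.05² + (-0.64)² + (-0.30)² = 1.3511
With 9 standardized items, total variance = 9. Proportion = 1.3511/9 = 0.1501 → 15.01%.

15.0%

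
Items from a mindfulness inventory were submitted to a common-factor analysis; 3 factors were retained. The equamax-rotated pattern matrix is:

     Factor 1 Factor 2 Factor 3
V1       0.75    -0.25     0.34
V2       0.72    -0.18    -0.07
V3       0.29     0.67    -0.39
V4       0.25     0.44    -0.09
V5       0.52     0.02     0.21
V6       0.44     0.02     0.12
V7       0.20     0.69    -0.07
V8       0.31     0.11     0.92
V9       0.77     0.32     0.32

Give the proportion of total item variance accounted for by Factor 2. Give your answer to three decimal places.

0.148

SS loadings for Factor 2 = (-0.25)² + (-0.18)² + 0.67² + 0.44² + 0.02² + 0.02² + 0.69² + 0.11² + 0.32² = 1.3288
Proportion of variance = 1.3288 / 9 = 0.1476.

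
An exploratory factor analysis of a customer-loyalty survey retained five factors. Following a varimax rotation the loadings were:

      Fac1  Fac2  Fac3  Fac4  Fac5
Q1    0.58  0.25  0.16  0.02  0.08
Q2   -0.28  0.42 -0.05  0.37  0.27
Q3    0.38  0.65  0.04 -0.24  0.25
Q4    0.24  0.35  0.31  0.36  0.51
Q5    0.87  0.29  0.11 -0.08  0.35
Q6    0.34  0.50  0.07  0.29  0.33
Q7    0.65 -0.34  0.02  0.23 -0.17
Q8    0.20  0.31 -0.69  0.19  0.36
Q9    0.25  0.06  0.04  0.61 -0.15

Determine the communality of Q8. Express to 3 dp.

h² = 0.20² + 0.31² + (-0.69)² + 0.19² + 0.36² = 0.0400 + 0.0961 + 0.4761 + 0.0361 + 0.1296 = 0.7779

0.778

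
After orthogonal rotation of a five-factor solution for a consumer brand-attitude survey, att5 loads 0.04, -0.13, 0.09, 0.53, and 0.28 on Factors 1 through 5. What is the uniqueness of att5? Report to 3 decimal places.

h² = 0.04² + (-0.13)² + 0.09² + 0.53² + 0.28² = 0.0016 + 0.0169 + 0.0081 + 0.2809 + 0.0784 = 0.3859
Uniqueness u² = 1 − h² = 1 − 0.3859 = 0.6141

0.614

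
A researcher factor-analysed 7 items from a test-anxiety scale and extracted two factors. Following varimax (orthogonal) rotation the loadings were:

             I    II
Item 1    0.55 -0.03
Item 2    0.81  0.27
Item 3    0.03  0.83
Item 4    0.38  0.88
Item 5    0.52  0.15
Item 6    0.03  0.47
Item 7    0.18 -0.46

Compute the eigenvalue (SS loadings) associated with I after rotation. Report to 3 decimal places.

1.408

SS loadings for I = 0.55² + 0.81² + 0.03² + 0.38² + 0.52² + 0.03² + 0.18² = 0.3025 + 0.6561 + 0.0009 + 0.1444 + 0.2704 + 0.0009 + 0.0324 = 1.4076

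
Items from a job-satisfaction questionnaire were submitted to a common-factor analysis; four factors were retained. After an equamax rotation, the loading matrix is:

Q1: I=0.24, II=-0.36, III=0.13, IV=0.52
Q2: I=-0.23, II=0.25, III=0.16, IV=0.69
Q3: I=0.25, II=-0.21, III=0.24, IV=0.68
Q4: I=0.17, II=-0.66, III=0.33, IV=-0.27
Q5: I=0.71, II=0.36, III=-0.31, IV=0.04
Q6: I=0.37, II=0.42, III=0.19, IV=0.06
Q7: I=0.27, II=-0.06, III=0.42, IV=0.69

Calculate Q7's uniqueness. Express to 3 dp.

h² = 0.27² + (-0.06)² + 0.42² + 0.69² = 0.0729 + 0.0036 + 0.1764 + 0.4761 = 0.7290
Uniqueness u² = 1 − h² = 1 − 0.7290 = 0.2710

0.271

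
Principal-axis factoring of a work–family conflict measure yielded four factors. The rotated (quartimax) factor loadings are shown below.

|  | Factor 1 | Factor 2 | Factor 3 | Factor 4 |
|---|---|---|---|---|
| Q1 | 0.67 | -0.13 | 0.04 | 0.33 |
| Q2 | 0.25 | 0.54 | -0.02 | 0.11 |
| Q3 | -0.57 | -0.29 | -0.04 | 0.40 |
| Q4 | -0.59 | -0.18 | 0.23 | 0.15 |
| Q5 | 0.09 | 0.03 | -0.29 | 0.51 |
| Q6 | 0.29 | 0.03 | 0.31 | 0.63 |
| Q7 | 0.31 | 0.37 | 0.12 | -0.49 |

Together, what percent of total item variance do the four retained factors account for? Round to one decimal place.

SS loadings by factor: 1.3727, 0.5637, 0.2511, 1.2006; total = 3.3881.
Total variance with 7 standardized items is 7, so the solution explains 3.3881/7 = 0.4840 = 48.40%.

48.4%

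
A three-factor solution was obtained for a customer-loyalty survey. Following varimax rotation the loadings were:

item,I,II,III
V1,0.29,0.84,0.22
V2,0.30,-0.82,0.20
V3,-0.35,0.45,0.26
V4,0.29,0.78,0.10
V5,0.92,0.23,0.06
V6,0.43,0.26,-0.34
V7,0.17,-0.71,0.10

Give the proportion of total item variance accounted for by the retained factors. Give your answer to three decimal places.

SS loadings by factor: 1.4409, 2.8135, 0.2952; total = 4.5496.
Total variance with 7 standardized items is 7, so the solution explains 4.5496/7 = 0.6499.

0.650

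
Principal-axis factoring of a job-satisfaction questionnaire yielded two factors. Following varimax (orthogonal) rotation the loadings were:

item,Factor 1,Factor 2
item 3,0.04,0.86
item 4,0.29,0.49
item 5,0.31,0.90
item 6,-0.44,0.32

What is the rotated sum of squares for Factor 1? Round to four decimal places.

0.3754

SS loadings for Factor 1 = 0.04² + 0.29² + 0.31² + (-0.44)² = 0.0016 + 0.0841 + 0.0961 + 0.1936 = 0.3754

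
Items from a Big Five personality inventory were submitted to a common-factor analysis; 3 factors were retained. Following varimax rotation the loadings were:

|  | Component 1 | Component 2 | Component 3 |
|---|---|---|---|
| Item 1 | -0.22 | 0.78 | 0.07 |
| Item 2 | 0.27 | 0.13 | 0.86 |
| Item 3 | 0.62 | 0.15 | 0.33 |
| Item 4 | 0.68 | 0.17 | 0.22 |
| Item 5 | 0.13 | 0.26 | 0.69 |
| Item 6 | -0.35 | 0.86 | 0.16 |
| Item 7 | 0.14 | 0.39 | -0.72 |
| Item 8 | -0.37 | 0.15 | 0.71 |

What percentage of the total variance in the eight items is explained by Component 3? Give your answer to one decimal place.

SS loadings for Component 3 = 0.07² + 0.86² + 0.33² + 0.22² + 0.69² + 0.16² + (-0.72)² + 0.71² = 2.4260
With 8 standardized items, total variance = 8. Proportion = 2.4260/8 = 0.3032 → 30.32%.

30.3%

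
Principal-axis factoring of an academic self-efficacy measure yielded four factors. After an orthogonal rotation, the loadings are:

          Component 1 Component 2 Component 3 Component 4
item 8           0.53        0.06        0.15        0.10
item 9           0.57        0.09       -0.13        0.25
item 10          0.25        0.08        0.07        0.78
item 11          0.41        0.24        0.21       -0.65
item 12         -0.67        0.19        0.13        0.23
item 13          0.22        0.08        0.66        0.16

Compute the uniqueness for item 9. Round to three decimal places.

0.588

h² = 0.57² + 0.09² + (-0.13)² + 0.25² = 0.3249 + 0.0081 + 0.0169 + 0.0625 = 0.4124
Uniqueness u² = 1 − h² = 1 − 0.4124 = 0.5876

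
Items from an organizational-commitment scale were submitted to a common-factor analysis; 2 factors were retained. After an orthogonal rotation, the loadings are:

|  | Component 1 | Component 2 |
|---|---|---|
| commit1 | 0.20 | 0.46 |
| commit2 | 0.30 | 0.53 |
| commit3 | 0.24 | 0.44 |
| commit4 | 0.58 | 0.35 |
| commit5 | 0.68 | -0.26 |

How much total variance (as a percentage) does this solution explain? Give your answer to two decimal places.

37.25%

Communalities: 0.2516, 0.3709, 0.2512, 0.4589, 0.5300; Σh² = 1.8626.
Total variance with 5 standardized items is 5, so the solution explains 1.8626/5 = 0.3725 = 37.25%.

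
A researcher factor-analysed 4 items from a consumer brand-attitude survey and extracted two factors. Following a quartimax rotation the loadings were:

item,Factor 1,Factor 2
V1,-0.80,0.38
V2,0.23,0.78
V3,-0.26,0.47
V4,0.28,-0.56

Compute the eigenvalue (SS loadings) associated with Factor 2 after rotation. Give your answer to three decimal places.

1.287

SS loadings for Factor 2 = 0.38² + 0.78² + 0.47² + (-0.56)² = 0.1444 + 0.6084 + 0.2209 + 0.3136 = 1.2873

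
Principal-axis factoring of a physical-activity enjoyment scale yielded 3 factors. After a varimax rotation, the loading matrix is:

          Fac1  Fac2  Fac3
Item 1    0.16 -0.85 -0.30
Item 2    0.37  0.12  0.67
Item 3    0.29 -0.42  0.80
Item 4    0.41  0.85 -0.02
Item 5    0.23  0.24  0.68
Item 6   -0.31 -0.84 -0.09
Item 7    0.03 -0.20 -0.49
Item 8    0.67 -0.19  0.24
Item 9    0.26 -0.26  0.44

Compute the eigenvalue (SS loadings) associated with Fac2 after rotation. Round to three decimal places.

2.543

SS loadings for Fac2 = (-0.85)² + 0.12² + (-0.42)² + 0.85² + 0.24² + (-0.84)² + (-0.20)² + (-0.19)² + (-0.26)² = 0.7225 + 0.0144 + 0.1764 + 0.7225 + 0.0576 + 0.7056 + 0.0400 + 0.0361 + 0.0676 = 2.5427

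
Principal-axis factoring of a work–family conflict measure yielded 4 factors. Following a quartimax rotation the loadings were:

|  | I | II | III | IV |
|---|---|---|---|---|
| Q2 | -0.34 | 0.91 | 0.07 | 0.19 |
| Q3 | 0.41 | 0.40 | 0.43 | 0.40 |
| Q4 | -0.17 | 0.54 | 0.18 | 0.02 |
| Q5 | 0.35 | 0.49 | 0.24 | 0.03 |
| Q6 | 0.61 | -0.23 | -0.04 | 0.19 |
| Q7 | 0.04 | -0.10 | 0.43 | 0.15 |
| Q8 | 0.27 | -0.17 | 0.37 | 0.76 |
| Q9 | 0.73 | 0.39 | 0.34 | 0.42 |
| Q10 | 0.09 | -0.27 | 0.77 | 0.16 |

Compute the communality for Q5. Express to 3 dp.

0.421

h² = 0.35² + 0.49² + 0.24² + 0.03² = 0.1225 + 0.2401 + 0.0576 + 0.0009 = 0.4211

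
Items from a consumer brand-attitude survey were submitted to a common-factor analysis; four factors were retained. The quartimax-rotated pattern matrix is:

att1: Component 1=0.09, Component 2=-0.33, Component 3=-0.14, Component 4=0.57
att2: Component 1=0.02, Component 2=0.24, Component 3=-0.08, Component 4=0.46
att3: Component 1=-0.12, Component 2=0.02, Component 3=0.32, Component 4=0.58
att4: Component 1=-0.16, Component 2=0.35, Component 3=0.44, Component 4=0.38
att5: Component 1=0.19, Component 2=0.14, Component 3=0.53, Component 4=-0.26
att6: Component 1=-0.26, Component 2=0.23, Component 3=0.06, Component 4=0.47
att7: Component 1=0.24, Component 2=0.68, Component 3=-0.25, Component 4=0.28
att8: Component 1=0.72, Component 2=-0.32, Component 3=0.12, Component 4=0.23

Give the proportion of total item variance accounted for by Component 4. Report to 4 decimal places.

SS loadings for Component 4 = 0.57² + 0.46² + 0.58² + 0.38² + (-0.26)² + 0.47² + 0.28² + 0.23² = 1.4371
Proportion of variance = 1.4371 / 8 = 0.1796.

0.1796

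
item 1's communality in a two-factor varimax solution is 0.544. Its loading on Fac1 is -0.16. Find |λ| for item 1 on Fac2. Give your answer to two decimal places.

Under orthogonal rotation h² = Σλ², so λ_Fac2² = h² − (0.0256) = 0.544 − 0.0256 = 0.5184.
|λ| = √0.5184 = 0.7200.

0.72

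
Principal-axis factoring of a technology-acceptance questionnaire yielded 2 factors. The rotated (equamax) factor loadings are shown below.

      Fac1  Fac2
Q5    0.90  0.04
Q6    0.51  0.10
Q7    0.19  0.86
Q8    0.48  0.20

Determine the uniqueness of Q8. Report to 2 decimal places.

h² = 0.48² + 0.20² = 0.2304 + 0.0400 = 0.2704
Uniqueness u² = 1 − h² = 1 − 0.2704 = 0.7296

0.73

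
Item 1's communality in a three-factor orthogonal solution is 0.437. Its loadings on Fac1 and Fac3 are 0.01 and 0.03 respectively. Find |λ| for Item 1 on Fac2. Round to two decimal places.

0.66

Under orthogonal rotation h² = Σλ², so λ_Fac2² = h² − (0.0010) = 0.437 − 0.0010 = 0.4360.
|λ| = √0.4360 = 0.6603.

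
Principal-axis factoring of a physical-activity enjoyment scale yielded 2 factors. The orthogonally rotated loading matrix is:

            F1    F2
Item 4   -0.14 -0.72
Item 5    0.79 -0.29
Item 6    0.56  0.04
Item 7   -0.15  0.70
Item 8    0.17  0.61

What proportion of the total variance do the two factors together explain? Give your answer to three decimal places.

Communalities: 0.5380, 0.7082, 0.3152, 0.5125, 0.4010; Σh² = 2.4749.
Total variance with 5 standardized items is 5, so the solution explains 2.4749/5 = 0.4950.

0.495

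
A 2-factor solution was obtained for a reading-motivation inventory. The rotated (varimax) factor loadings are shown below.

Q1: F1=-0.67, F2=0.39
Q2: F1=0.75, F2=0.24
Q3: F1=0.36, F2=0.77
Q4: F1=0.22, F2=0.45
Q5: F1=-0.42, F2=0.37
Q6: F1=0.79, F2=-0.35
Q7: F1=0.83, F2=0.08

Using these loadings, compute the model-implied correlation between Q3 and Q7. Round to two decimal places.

r̂ = Σ λ_i·λ_j across factors = (0.36)(0.83) + (0.77)(0.08)
  = +0.2988 +0.0616 = 0.3604

0.36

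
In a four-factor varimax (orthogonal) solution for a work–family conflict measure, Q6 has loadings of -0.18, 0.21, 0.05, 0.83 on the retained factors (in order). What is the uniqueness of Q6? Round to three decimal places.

h² = (-0.18)² + 0.21² + 0.05² + 0.83² = 0.0324 + 0.0441 + 0.0025 + 0.6889 = 0.7679
Uniqueness u² = 1 − h² = 1 − 0.7679 = 0.2321

0.232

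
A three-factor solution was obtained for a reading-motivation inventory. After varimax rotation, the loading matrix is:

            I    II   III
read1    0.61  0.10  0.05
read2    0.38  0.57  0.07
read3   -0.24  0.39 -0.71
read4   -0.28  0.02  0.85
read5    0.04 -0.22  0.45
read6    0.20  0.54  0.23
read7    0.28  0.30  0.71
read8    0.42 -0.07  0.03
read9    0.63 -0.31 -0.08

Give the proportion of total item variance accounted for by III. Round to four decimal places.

0.2223

SS loadings for III = 0.05² + 0.07² + (-0.71)² + 0.85² + 0.45² + 0.23² + 0.71² + 0.03² + (-0.08)² = 2.0008
Proportion of variance = 2.0008 / 9 = 0.2223.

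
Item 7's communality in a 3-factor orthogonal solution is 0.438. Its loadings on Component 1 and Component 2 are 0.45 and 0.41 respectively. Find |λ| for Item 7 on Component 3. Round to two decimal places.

Under orthogonal rotation h² = Σλ², so λ_Component 3² = h² − (0.3706) = 0.438 − 0.3706 = 0.0674.
|λ| = √0.0674 = 0.2596.

0.26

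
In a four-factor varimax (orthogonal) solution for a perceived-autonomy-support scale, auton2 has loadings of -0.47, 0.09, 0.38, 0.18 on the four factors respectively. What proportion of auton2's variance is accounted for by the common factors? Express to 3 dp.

0.406

h² = (-0.47)² + 0.09² + 0.38² + 0.18² = 0.2209 + 0.0081 + 0.1444 + 0.0324 = 0.4058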